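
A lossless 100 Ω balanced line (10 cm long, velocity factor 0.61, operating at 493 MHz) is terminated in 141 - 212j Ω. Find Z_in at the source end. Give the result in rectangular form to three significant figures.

Z_in ≈ 23.9 + j46.2 Ω

λ = v/f = 0.61·c / 493 MHz = 0.371 m
βl = 2π·l/λ = 2π × 0.269 = 97°
tan(βl) = tan(97°) = -8.16
Z_in = Z_0·(Z_L + jZ_0·tanβl)/(Z_0 + jZ_L·tanβl)
     = 100·(141 − j1030)/(-1630 − j1150)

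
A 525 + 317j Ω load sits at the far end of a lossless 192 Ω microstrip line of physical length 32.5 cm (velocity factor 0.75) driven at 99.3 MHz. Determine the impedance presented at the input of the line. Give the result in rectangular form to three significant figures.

Z_in ≈ 104 − j185 Ω

λ = v/f = 0.75·c / 99.3 MHz = 2.27 m
βl = 2π·l/λ = 2π × 0.143 = 51.6°
tan(βl) = tan(51.6°) = 1.26
Z_in = Z_0·(Z_L + jZ_0·tanβl)/(Z_0 + jZ_L·tanβl)
     = 192·(525 + j560)/(-208 + j663)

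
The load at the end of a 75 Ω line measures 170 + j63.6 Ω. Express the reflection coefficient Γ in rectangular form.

Γ ≈ 0.426 + j0.149

Γ = (Z_L − Z_0)/(Z_L + Z_0) = (95 + j63.6)/(245 + j63.6)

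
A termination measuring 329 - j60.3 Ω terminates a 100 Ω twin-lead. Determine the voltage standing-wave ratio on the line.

VSWR ≈ 3.41

Γ = (Z_L − Z_0)/(Z_L + Z_0) = (229 − j60.3)/(429 − j60.3)
|Γ| = 237/433 = 0.547
VSWR = (1 + |Γ|)/(1 − |Γ|) = 1.55/0.453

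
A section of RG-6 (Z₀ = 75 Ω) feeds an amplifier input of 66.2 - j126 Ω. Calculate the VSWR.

Γ = (Z_L − Z_0)/(Z_L + Z_0) = (-8.8 − j126)/(141.2 − j126)
|Γ| = 126/189 = 0.667
VSWR = (1 + |Γ|)/(1 − |Γ|) = 1.67/0.333

VSWR ≈ 5.01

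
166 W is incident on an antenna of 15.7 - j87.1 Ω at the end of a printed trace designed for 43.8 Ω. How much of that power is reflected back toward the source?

|Γ| = |(-28.1 − j87.1)/(59.5 − j87.1)| = 0.868
|Γ|² = 0.753
P_refl = |Γ|²·P_inc = 125 W, P_del = (1 − |Γ|²)·P_inc = 41 W

P_reflected ≈ 125 W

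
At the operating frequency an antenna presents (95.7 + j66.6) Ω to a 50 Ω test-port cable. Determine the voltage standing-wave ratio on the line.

VSWR ≈ 3.03

Γ = (Z_L − Z_0)/(Z_L + Z_0) = (45.7 + j66.6)/(145.7 + j66.6)
|Γ| = 80.8/160 = 0.504
VSWR = (1 + |Γ|)/(1 − |Γ|) = 1.5/0.496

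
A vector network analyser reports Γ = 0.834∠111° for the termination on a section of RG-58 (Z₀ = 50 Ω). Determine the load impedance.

Z_L ≈ 6.64 + j34 Ω

Z_L = Z_0·(1 + Γ)/(1 − Γ) = 50·(0.701 + j0.779)/(1.3 − j0.779)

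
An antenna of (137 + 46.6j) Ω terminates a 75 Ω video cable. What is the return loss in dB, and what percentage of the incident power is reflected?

Γ = (62 + j46.6)/(212 + j46.6), |Γ| = 0.357
RL = −20·log₁₀(0.357) = 8.94 dB
P_refl/P_inc = |Γ|² = 0.128

RL ≈ 8.94 dB; 12.8% of incident power reflected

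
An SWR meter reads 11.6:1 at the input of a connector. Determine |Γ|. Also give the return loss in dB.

|Γ| ≈ 0.841; return loss ≈ 1.5 dB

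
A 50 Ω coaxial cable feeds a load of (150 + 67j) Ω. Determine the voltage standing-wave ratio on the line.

VSWR ≈ 3.66

Γ = (Z_L − Z_0)/(Z_L + Z_0) = (100 + j67)/(200 + j67)
|Γ| = 120/211 = 0.571
VSWR = (1 + |Γ|)/(1 − |Γ|) = 1.57/0.429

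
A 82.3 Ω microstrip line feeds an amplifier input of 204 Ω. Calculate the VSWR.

VSWR ≈ 2.48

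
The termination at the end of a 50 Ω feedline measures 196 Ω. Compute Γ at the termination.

Γ = (Z_L − Z_0)/(Z_L + Z_0) = (196 − 50)/(196 + 50) = 146/246

Γ = 0.593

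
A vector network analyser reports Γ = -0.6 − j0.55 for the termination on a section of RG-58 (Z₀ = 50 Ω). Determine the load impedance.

Z_L = Z_0·(1 + Γ)/(1 − Γ) = 50·(0.4 − j0.55)/(1.6 + j0.55)

Z_L ≈ 5.9 − j19.2 Ω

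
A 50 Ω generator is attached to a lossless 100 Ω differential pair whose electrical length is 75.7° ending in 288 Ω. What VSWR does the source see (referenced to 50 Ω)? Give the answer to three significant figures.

tan(βl) = 3.92
Z_in = Z_0·(Z_L + jZ_0·tanβl)/(Z_0 + jZ_L·tanβl) = 36.7 − j22.2 Ω
Γ_s = (Z_in − Z_s)/(Z_in + Z_s) = (-13.3 − j22.2)/(86.7 − j22.2), |Γ_s| = 0.29
VSWR = (1 + |Γ_s|)/(1 − |Γ_s|)

VSWR ≈ 1.82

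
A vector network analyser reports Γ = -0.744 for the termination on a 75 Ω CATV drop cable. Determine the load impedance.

Z_L ≈ 11 Ω

Z_L = Z_0·(1 + Γ)/(1 − Γ) = 75·(0.256)/(1.74)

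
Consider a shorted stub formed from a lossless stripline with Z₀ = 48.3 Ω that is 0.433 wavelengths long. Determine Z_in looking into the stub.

βl = 2π × 0.433 = 156°
tan(βl) = -0.448
For a shorted stub, Z_in = jZ_0·tan(βl)

Z_in ≈ −j21.6 Ω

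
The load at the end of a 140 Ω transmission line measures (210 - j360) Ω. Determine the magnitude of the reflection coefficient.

|Γ| ≈ 0.73

Γ = (Z_L − Z_0)/(Z_L + Z_0) = (70 − j360)/(350 − j360)
|Γ| = 367/502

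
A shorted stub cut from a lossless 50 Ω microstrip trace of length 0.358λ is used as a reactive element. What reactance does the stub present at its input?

βl = 2π × 0.358 = 129°
tan(βl) = -1.24
For a shorted stub, Z_in = jZ_0·tan(βl)

X_in ≈ -62 Ω (capacitive)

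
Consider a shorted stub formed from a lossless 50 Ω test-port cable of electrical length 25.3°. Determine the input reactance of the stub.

X_in ≈ 23.6 Ω (inductive)

tan(βl) = 0.473
For a shorted stub, Z_in = jZ_0·tan(βl)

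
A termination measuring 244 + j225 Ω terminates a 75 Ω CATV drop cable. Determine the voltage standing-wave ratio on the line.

Γ = (Z_L − Z_0)/(Z_L + Z_0) = (169 + j225)/(319 + j225)
|Γ| = 281/390 = 0.721
VSWR = (1 + |Γ|)/(1 − |Γ|) = 1.72/0.279

VSWR ≈ 6.16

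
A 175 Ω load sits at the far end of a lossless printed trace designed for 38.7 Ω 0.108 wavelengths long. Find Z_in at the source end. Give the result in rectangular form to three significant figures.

βl = 2π × 0.108 = 38.9°
tan(βl) = tan(38.9°) = 0.806
Z_in = Z_0·(Z_L + jZ_0·tanβl)/(Z_0 + jZ_L·tanβl)
     = 38.7·(175 + j31.2)/(38.7 + j141)

Z_in ≈ 20.2 − j42.5 Ω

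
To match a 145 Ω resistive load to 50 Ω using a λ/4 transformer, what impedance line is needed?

Z_qwt = √(Z_0·R_L) = √(50 × 145) = √7250

Z_qwt ≈ 85.1 Ω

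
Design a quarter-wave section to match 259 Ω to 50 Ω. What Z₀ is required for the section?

Z_qwt ≈ 114 Ω

Z_qwt = √(Z_0·R_L) = √(50 × 259) = √12950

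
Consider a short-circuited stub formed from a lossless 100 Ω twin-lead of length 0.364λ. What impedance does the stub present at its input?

Z_in ≈ −j115 Ω

βl = 2π × 0.364 = 131°
tan(βl) = -1.15
For a short-circuited stub, Z_in = jZ_0·tan(βl)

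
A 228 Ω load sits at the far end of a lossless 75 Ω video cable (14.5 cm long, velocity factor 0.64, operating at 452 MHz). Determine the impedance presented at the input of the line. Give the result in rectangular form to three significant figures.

λ = v/f = 0.64·c / 452 MHz = 0.425 m
βl = 2π·l/λ = 2π × 0.341 = 123°
tan(βl) = tan(123°) = -1.55
Z_in = Z_0·(Z_L + jZ_0·tanβl)/(Z_0 + jZ_L·tanβl)
     = 75·(228 − j116)/(75 − j353)

Z_in ≈ 33.5 + j41.4 Ω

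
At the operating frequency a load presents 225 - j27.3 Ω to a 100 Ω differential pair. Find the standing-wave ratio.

VSWR ≈ 2.29

Γ = (Z_L − Z_0)/(Z_L + Z_0) = (125 − j27.3)/(325 − j27.3)
|Γ| = 128/326 = 0.392
VSWR = (1 + |Γ|)/(1 − |Γ|) = 1.39/0.608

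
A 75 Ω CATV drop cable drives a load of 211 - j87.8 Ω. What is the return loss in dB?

RL ≈ 5.33 dB

Γ = (136 − j87.8)/(286 − j87.8), |Γ| = 0.541
RL = −20·log₁₀|Γ| = −20·log₁₀(0.541)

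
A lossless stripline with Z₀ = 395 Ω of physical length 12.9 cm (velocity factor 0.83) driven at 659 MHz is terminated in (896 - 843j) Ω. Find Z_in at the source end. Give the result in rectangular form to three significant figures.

Z_in ≈ 173 + j369 Ω

λ = v/f = 0.83·c / 659 MHz = 0.378 m
βl = 2π·l/λ = 2π × 0.341 = 123°
tan(βl) = tan(123°) = -1.55
Z_in = Z_0·(Z_L + jZ_0·tanβl)/(Z_0 + jZ_L·tanβl)
     = 395·(896 − j1450)/(-908 − j1380)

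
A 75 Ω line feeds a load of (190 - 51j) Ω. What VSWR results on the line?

VSWR ≈ 2.75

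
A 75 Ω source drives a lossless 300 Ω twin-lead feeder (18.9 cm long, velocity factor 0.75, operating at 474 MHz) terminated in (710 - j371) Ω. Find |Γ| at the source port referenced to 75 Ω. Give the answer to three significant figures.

λ = v/f = 0.75·c / 474 MHz = 0.475 m
βl = 2π·l/λ = 2π × 0.398 = 143°
tan(βl) = -0.744
Z_in = Z_0·(Z_L + jZ_0·tanβl)/(Z_0 + jZ_L·tanβl) = 355 + j387 Ω
Γ_s = (Z_in − Z_s)/(Z_in + Z_s) = (280 + j387)/(430 + j387), |Γ_s| = 0.826

|Γ| ≈ 0.826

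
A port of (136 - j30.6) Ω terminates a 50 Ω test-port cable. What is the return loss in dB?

Γ = (86 − j30.6)/(186 − j30.6), |Γ| = 0.484
RL = −20·log₁₀|Γ| = −20·log₁₀(0.484)

RL ≈ 6.3 dB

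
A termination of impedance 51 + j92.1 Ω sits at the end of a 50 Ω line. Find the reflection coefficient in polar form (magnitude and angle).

Γ ≈ 0.674 ∠ 47°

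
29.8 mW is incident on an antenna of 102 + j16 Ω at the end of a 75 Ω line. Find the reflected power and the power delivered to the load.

|Γ| = |(27 + j16)/(177 + j16)| = 0.177
|Γ|² = 0.0312
P_refl = |Γ|²·P_inc = 0.929 mW, P_del = (1 − |Γ|²)·P_inc = 28.9 mW

P_reflected ≈ 0.929 mW; P_delivered ≈ 28.9 mW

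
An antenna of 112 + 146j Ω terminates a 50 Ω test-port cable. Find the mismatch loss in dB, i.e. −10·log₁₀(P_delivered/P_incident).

mismatch loss ≈ 3.27 dB

Γ = (62 + j146)/(162 + j146), |Γ| = 0.727
|Γ|² = 0.529, so P_del/P_inc = 1 − |Γ|² = 0.471
ML = −10·log₁₀(1 − |Γ|²)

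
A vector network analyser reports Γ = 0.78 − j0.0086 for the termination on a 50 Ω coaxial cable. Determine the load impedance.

Z_L = Z_0·(1 + Γ)/(1 − Γ) = 50·(1.78 − j0.0086)/(0.22 + j0.0086)

Z_L ≈ 404 − j17.7 Ω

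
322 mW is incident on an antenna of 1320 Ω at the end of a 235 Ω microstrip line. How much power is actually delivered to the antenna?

Γ = (1320 − 235)/(1320 + 235) = 0.698
|Γ|² = 0.487
P_refl = |Γ|²·P_inc = 157 mW, P_del = (1 − |Γ|²)·P_inc = 165 mW

P_delivered ≈ 165 mW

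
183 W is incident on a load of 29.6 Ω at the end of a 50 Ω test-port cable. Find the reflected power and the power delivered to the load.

Γ = (29.6 − 50)/(29.6 + 50) = -0.256
|Γ|² = 0.0657
P_refl = |Γ|²·P_inc = 12 W, P_del = (1 − |Γ|²)·P_inc = 171 W

P_reflected ≈ 12 W; P_delivered ≈ 171 W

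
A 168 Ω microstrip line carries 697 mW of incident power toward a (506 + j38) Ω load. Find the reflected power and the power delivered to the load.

|Γ| = |(338 + j38)/(674 + j38)| = 0.504
|Γ|² = 0.254
P_refl = |Γ|²·P_inc = 177 mW, P_del = (1 − |Γ|²)·P_inc = 520 mW

P_reflected ≈ 177 mW; P_delivered ≈ 520 mW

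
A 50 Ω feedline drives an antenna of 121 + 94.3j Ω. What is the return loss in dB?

RL ≈ 4.37 dB

Γ = (71 + j94.3)/(171 + j94.3), |Γ| = 0.604
RL = −20·log₁₀|Γ| = −20·log₁₀(0.604)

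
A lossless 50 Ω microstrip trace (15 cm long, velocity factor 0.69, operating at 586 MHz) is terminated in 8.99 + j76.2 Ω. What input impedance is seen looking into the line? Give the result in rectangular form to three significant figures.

Z_in ≈ 3.57 + j28.6 Ω

λ = v/f = 0.69·c / 586 MHz = 0.353 m
βl = 2π·l/λ = 2π × 0.425 = 153°
tan(βl) = tan(153°) = -0.512
Z_in = Z_0·(Z_L + jZ_0·tanβl)/(Z_0 + jZ_L·tanβl)
     = 50·(8.99 + j50.6)/(89 − j4.61)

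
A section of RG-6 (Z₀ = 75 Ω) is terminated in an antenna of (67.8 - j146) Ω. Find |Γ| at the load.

Γ = (Z_L − Z_0)/(Z_L + Z_0) = (-7.2 − j146)/(142.8 − j146)
|Γ| = 146/204

|Γ| ≈ 0.716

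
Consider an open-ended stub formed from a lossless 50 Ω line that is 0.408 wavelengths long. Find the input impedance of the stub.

βl = 2π × 0.408 = 147°
tan(βl) = -0.652
For an open-ended stub, Z_in = −jZ_0·cot(βl) = −jZ_0/tan(βl)

Z_in ≈ +j76.6 Ω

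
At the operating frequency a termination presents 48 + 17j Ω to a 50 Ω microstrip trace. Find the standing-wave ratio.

VSWR ≈ 1.42

Γ = (Z_L − Z_0)/(Z_L + Z_0) = (-2 + j17)/(98 + j17)
|Γ| = 17.1/99.5 = 0.172
VSWR = (1 + |Γ|)/(1 − |Γ|) = 1.17/0.828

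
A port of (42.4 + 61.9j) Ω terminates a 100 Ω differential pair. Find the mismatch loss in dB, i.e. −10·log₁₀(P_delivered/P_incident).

Γ = (-57.6 + j61.9)/(142.4 + j61.9), |Γ| = 0.545
|Γ|² = 0.297, so P_del/P_inc = 1 − |Γ|² = 0.703
ML = −10·log₁₀(1 − |Γ|²)

mismatch loss ≈ 1.53 dB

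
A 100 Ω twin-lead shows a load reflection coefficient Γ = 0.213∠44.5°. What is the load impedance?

Z_L = Z_0·(1 + Γ)/(1 − Γ) = 100·(1.15 + j0.149)/(0.848 − j0.149)

Z_L ≈ 129 + j40.3 Ω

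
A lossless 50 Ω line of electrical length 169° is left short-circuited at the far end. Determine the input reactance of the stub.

X_in ≈ -9.72 Ω (capacitive)

tan(βl) = -0.194
For a short-circuited stub, Z_in = jZ_0·tan(βl)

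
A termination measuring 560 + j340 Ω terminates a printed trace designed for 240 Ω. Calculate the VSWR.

Γ = (Z_L − Z_0)/(Z_L + Z_0) = (320 + j340)/(800 + j340)
|Γ| = 467/869 = 0.537
VSWR = (1 + |Γ|)/(1 − |Γ|) = 1.54/0.463

VSWR ≈ 3.32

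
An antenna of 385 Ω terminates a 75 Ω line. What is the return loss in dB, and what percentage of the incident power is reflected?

RL ≈ 3.43 dB; 45.4% of incident power reflected

Γ = (385 − 75)/(385 + 75) = 0.674
RL = −20·log₁₀(0.674) = 3.43 dB
P_refl/P_inc = |Γ|² = 0.454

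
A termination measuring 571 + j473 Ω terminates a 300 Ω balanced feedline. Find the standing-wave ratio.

VSWR ≈ 3.44

Γ = (Z_L − Z_0)/(Z_L + Z_0) = (271 + j473)/(871 + j473)
|Γ| = 545/991 = 0.55
VSWR = (1 + |Γ|)/(1 − |Γ|) = 1.55/0.45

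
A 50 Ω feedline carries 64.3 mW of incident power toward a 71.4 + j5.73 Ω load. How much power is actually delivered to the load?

P_delivered ≈ 62.2 mW

|Γ| = |(21.4 + j5.73)/(121.4 + j5.73)| = 0.182
|Γ|² = 0.0332
P_refl = |Γ|²·P_inc = 2.14 mW, P_del = (1 − |Γ|²)·P_inc = 62.2 mW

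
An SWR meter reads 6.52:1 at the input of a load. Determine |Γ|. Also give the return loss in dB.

|Γ| = (S − 1)/(S + 1) = (6.52 − 1)/(6.52 + 1) = 5.52/7.52
RL = −20·log₁₀|Γ| = −20·log₁₀(0.734)

|Γ| ≈ 0.734; return loss ≈ 2.69 dB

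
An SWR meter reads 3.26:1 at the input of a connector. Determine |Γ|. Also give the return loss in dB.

|Γ| ≈ 0.531; return loss ≈ 5.51 dB

|Γ| = (S − 1)/(S + 1) = (3.26 − 1)/(3.26 + 1) = 2.26/4.26
RL = −20·log₁₀|Γ| = −20·log₁₀(0.531)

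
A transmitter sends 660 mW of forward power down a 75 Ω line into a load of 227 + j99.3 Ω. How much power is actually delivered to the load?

P_delivered ≈ 445 mW

|Γ| = |(152 + j99.3)/(302 + j99.3)| = 0.571
|Γ|² = 0.326
P_refl = |Γ|²·P_inc = 215 mW, P_del = (1 − |Γ|²)·P_inc = 445 mW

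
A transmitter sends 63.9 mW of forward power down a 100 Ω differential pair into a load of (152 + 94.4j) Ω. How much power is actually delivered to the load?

|Γ| = |(52 + j94.4)/(252 + j94.4)| = 0.4
|Γ|² = 0.16
P_refl = |Γ|²·P_inc = 10.2 mW, P_del = (1 − |Γ|²)·P_inc = 53.7 mW

P_delivered ≈ 53.7 mW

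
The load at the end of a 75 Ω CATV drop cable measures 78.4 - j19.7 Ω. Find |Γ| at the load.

Γ = (Z_L − Z_0)/(Z_L + Z_0) = (3.4 − j19.7)/(153.4 − j19.7)
|Γ| = 20/155

|Γ| ≈ 0.129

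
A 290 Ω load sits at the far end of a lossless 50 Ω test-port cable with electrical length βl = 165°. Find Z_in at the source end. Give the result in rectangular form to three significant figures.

Z_in ≈ 91 + j128 Ω

tan(βl) = tan(165°) = -0.268
Z_in = Z_0·(Z_L + jZ_0·tanβl)/(Z_0 + jZ_L·tanβl)
     = 50·(290 − j13.4)/(50 − j77.7)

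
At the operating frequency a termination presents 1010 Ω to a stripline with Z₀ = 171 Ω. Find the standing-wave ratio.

VSWR ≈ 5.91

For a purely resistive load, VSWR = R_L/Z_0 or Z_0/R_L (whichever > 1) = 1010/171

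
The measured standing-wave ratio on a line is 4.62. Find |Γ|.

|Γ| = (S − 1)/(S + 1) = (4.62 − 1)/(4.62 + 1) = 3.62/5.62

|Γ| ≈ 0.644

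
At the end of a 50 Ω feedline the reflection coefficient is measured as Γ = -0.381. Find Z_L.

Z_L = Z_0·(1 + Γ)/(1 − Γ) = 50·(0.619)/(1.38)

Z_L ≈ 22.4 Ω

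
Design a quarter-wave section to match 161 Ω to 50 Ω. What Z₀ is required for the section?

Z_qwt = √(Z_0·R_L) = √(50 × 161) = √8050

Z_qwt ≈ 89.7 Ω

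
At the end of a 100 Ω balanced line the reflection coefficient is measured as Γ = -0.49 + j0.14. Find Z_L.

Z_L = Z_0·(1 + Γ)/(1 − Γ) = 100·(0.51 + j0.14)/(1.49 − j0.14)

Z_L ≈ 33.1 + j12.5 Ω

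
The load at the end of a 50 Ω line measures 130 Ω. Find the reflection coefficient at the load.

Γ = (Z_L − Z_0)/(Z_L + Z_0) = (130 − 50)/(130 + 50) = 80/180

Γ = 0.444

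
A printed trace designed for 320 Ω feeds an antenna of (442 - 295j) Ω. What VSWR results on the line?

VSWR ≈ 2.28

Γ = (Z_L − Z_0)/(Z_L + Z_0) = (122 − j295)/(762 − j295)
|Γ| = 319/817 = 0.391
VSWR = (1 + |Γ|)/(1 − |Γ|) = 1.39/0.609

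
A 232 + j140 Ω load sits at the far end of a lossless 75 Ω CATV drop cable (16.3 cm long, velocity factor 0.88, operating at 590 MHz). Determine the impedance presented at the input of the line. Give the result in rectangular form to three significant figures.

Z_in ≈ 24 + j44.3 Ω

λ = v/f = 0.88·c / 590 MHz = 0.447 m
βl = 2π·l/λ = 2π × 0.364 = 131°
tan(βl) = tan(131°) = -1.14
Z_in = Z_0·(Z_L + jZ_0·tanβl)/(Z_0 + jZ_L·tanβl)
     = 75·(232 + j54.1)/(235 − j266)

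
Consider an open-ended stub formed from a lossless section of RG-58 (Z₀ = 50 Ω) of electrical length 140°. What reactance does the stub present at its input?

tan(βl) = -0.839
For an open-ended stub, Z_in = −jZ_0·cot(βl) = −jZ_0/tan(βl)

X_in ≈ 59.6 Ω (inductive)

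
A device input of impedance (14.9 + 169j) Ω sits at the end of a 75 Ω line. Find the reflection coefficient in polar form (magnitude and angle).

Γ ≈ 0.937 ∠ 47.6°

Γ = (Z_L − Z_0)/(Z_L + Z_0) = (-60.1 + j169)/(89.9 + j169)
|Γ| = 179/191 = 0.937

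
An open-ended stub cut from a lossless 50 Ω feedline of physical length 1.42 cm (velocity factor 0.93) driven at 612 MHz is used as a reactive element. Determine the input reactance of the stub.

X_in ≈ -252 Ω (capacitive)

λ = v/f = 0.93·c / 612 MHz = 0.456 m
βl = 2π·l/λ = 2π × 0.0311 = 11.2°
tan(βl) = 0.198
For an open-ended stub, Z_in = −jZ_0·cot(βl) = −jZ_0/tan(βl)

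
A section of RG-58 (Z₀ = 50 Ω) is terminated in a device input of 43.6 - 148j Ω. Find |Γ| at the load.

Γ = (Z_L − Z_0)/(Z_L + Z_0) = (-6.4 − j148)/(93.6 − j148)
|Γ| = 148/175

|Γ| ≈ 0.846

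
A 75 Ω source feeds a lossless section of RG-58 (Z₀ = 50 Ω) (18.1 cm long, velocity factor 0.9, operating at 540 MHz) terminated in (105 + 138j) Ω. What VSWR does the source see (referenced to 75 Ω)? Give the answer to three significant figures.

λ = v/f = 0.9·c / 540 MHz = 0.5 m
βl = 2π·l/λ = 2π × 0.362 = 130°
tan(βl) = -1.18
Z_in = Z_0·(Z_L + jZ_0·tanβl)/(Z_0 + jZ_L·tanβl) = 10.4 + j24.6 Ω
Γ_s = (Z_in − Z_s)/(Z_in + Z_s) = (-64.6 + j24.6)/(85.4 + j24.6), |Γ_s| = 0.779
VSWR = (1 + |Γ_s|)/(1 − |Γ_s|)

VSWR ≈ 8.03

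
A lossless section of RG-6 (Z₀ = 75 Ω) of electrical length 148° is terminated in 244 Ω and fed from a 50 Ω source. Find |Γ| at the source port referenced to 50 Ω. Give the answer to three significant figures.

tan(βl) = -0.625
Z_in = Z_0·(Z_L + jZ_0·tanβl)/(Z_0 + jZ_L·tanβl) = 66.1 + j87.5 Ω
Γ_s = (Z_in − Z_s)/(Z_in + Z_s) = (16.1 + j87.5)/(116 + j87.5), |Γ_s| = 0.612

|Γ| ≈ 0.612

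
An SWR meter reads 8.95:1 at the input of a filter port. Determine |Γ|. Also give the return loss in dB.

|Γ| = (S − 1)/(S + 1) = (8.95 − 1)/(8.95 + 1) = 7.95/9.95
RL = −20·log₁₀|Γ| = −20·log₁₀(0.799)

|Γ| ≈ 0.799; return loss ≈ 1.95 dB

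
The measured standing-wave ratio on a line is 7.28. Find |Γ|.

|Γ| ≈ 0.758

|Γ| = (S − 1)/(S + 1) = (7.28 − 1)/(7.28 + 1) = 6.28/8.28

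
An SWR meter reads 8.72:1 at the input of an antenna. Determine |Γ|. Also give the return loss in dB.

|Γ| = (S − 1)/(S + 1) = (8.72 − 1)/(8.72 + 1) = 7.72/9.72
RL = −20·log₁₀|Γ| = −20·log₁₀(0.794)

|Γ| ≈ 0.794; return loss ≈ 2 dB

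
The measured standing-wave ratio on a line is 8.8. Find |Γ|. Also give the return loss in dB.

|Γ| = (S − 1)/(S + 1) = (8.8 − 1)/(8.8 + 1) = 7.8/9.8
RL = −20·log₁₀|Γ| = −20·log₁₀(0.796)

|Γ| ≈ 0.796; return loss ≈ 1.98 dB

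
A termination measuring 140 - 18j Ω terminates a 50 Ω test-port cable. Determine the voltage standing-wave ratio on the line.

Γ = (Z_L − Z_0)/(Z_L + Z_0) = (90 − j18)/(190 − j18)
|Γ| = 91.8/191 = 0.481
VSWR = (1 + |Γ|)/(1 − |Γ|) = 1.48/0.519

VSWR ≈ 2.85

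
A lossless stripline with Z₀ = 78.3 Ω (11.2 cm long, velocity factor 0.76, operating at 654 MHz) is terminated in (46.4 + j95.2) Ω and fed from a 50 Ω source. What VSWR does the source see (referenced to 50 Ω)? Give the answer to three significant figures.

λ = v/f = 0.76·c / 654 MHz = 0.349 m
βl = 2π·l/λ = 2π × 0.321 = 116°
tan(βl) = -2.08
Z_in = Z_0·(Z_L + jZ_0·tanβl)/(Z_0 + jZ_L·tanβl) = 17.7 − j13 Ω
Γ_s = (Z_in − Z_s)/(Z_in + Z_s) = (-32.3 − j13)/(67.7 − j13), |Γ_s| = 0.505
VSWR = (1 + |Γ_s|)/(1 − |Γ_s|)

VSWR ≈ 3.04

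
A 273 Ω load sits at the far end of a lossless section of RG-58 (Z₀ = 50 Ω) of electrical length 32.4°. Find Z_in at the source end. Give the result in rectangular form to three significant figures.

Z_in ≈ 29.4 − j70.3 Ω

tan(βl) = tan(32.4°) = 0.635
Z_in = Z_0·(Z_L + jZ_0·tanβl)/(Z_0 + jZ_L·tanβl)
     = 50·(273 + j31.7)/(50 + j173)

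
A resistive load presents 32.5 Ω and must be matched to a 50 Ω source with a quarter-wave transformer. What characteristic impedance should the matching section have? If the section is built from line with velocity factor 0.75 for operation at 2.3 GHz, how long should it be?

Z_qwt = √(Z_0·R_L) = √(50 × 32.5) = √1625
λ = 0.75·c/f = 0.0978 m, so l = λ/4 = 0.0245 m

Z_qwt ≈ 40.3 Ω; length ≈ 2.45 cm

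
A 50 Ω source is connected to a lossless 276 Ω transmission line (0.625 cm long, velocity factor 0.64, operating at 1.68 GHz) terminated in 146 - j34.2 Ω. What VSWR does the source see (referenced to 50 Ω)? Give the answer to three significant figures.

VSWR ≈ 3.12

λ = v/f = 0.64·c / 1.68 GHz = 0.114 m
βl = 2π·l/λ = 2π × 0.0547 = 19.7°
tan(βl) = 0.358
Z_in = Z_0·(Z_L + jZ_0·tanβl)/(Z_0 + jZ_L·tanβl) = 146 + j35.3 Ω
Γ_s = (Z_in − Z_s)/(Z_in + Z_s) = (96.2 + j35.3)/(196 + j35.3), |Γ_s| = 0.514
VSWR = (1 + |Γ_s|)/(1 − |Γ_s|)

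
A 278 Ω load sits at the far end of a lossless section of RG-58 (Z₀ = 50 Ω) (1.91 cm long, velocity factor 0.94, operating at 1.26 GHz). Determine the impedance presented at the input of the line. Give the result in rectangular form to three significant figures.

Z_in ≈ 31.6 − j74.6 Ω

λ = v/f = 0.94·c / 1.26 GHz = 0.224 m
βl = 2π·l/λ = 2π × 0.0853 = 30.7°
tan(βl) = tan(30.7°) = 0.594
Z_in = Z_0·(Z_L + jZ_0·tanβl)/(Z_0 + jZ_L·tanβl)
     = 50·(278 + j29.7)/(50 + j165)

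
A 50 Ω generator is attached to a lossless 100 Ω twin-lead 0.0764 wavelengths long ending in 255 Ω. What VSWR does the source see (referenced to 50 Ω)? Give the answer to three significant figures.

VSWR ≈ 4.38

βl = 2π × 0.0764 = 27.5°
tan(βl) = 0.521
Z_in = Z_0·(Z_L + jZ_0·tanβl)/(Z_0 + jZ_L·tanβl) = 117 − j104 Ω
Γ_s = (Z_in − Z_s)/(Z_in + Z_s) = (67.3 − j104)/(167 − j104), |Γ_s| = 0.628
VSWR = (1 + |Γ_s|)/(1 − |Γ_s|)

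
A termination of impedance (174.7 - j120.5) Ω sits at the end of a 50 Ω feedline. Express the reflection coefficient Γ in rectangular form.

Γ = (Z_L − Z_0)/(Z_L + Z_0) = (124.7 − j120.5)/(224.7 − j120.5)

Γ ≈ 0.654 − j0.185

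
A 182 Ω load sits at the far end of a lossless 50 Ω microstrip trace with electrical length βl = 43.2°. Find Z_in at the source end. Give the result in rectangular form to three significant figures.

tan(βl) = tan(43.2°) = 0.939
Z_in = Z_0·(Z_L + jZ_0·tanβl)/(Z_0 + jZ_L·tanβl)
     = 50·(182 + j47)/(50 + j171)

Z_in ≈ 27 − j45.3 Ω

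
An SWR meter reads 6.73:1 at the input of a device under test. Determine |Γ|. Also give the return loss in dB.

|Γ| = (S − 1)/(S + 1) = (6.73 − 1)/(6.73 + 1) = 5.73/7.73
RL = −20·log₁₀|Γ| = −20·log₁₀(0.741)

|Γ| ≈ 0.741; return loss ≈ 2.6 dB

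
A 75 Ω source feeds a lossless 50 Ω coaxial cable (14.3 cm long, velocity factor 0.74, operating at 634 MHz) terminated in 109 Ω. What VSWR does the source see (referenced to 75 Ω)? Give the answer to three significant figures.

VSWR ≈ 2.09

λ = v/f = 0.74·c / 634 MHz = 0.35 m
βl = 2π·l/λ = 2π × 0.408 = 147°
tan(βl) = -0.649
Z_in = Z_0·(Z_L + jZ_0·tanβl)/(Z_0 + jZ_L·tanβl) = 51.6 + j40.6 Ω
Γ_s = (Z_in − Z_s)/(Z_in + Z_s) = (-23.4 + j40.6)/(127 + j40.6), |Γ_s| = 0.352
VSWR = (1 + |Γ_s|)/(1 − |Γ_s|)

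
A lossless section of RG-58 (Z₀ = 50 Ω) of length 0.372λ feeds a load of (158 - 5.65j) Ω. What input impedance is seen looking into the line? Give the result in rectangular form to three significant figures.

βl = 2π × 0.372 = 134°
tan(βl) = tan(134°) = -1.04
Z_in = Z_0·(Z_L + jZ_0·tanβl)/(Z_0 + jZ_L·tanβl)
     = 50·(158 − j57.6)/(44.1 − j164)

Z_in ≈ 28.4 + j40.5 Ω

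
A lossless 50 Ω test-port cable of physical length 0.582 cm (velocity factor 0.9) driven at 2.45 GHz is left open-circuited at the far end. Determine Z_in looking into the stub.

λ = v/f = 0.9·c / 2.45 GHz = 0.11 m
βl = 2π·l/λ = 2π × 0.0528 = 19°
tan(βl) = 0.345
For an open-circuited stub, Z_in = −jZ_0·cot(βl) = −jZ_0/tan(βl)

Z_in ≈ −j145 Ω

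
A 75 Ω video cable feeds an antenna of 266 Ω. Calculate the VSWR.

VSWR ≈ 3.55

Γ = (266 − 75)/(266 + 75) = 0.56
VSWR = (1 + 0.56)/(1 − 0.56)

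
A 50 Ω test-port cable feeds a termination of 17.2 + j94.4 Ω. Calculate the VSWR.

VSWR ≈ 13.5

Γ = (Z_L − Z_0)/(Z_L + Z_0) = (-32.8 + j94.4)/(67.2 + j94.4)
|Γ| = 99.9/116 = 0.862
VSWR = (1 + |Γ|)/(1 − |Γ|) = 1.86/0.138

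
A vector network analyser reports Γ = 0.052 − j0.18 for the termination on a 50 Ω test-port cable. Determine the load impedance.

Z_L = Z_0·(1 + Γ)/(1 − Γ) = 50·(1.05 − j0.18)/(0.948 + j0.18)

Z_L ≈ 51.8 − j19.3 Ω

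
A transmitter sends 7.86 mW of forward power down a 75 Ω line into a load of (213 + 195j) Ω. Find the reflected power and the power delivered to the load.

|Γ| = |(138 + j195)/(288 + j195)| = 0.687
|Γ|² = 0.472
P_refl = |Γ|²·P_inc = 3.71 mW, P_del = (1 − |Γ|²)·P_inc = 4.15 mW

P_reflected ≈ 3.71 mW; P_delivered ≈ 4.15 mW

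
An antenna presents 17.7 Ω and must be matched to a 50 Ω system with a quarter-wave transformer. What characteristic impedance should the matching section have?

Z_qwt = √(Z_0·R_L) = √(50 × 17.7) = √885

Z_qwt ≈ 29.7 Ω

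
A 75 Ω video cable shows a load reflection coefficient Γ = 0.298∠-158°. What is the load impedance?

Z_L ≈ 41.6 − j10.2 Ω

Z_L = Z_0·(1 + Γ)/(1 − Γ) = 75·(0.724 − j0.112)/(1.28 + j0.112)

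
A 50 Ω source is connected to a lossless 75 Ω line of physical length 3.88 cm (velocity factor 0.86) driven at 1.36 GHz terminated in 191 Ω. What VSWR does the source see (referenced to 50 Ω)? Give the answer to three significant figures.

VSWR ≈ 1.9

λ = v/f = 0.86·c / 1.36 GHz = 0.19 m
βl = 2π·l/λ = 2π × 0.205 = 73.6°
tan(βl) = 3.4
Z_in = Z_0·(Z_L + jZ_0·tanβl)/(Z_0 + jZ_L·tanβl) = 31.6 − j18.4 Ω
Γ_s = (Z_in − Z_s)/(Z_in + Z_s) = (-18.4 − j18.4)/(81.6 − j18.4), |Γ_s| = 0.311
VSWR = (1 + |Γ_s|)/(1 − |Γ_s|)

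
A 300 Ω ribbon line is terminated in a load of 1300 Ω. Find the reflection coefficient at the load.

Γ = 0.625

Γ = (Z_L − Z_0)/(Z_L + Z_0) = (1300 − 300)/(1300 + 300) = 1000/1600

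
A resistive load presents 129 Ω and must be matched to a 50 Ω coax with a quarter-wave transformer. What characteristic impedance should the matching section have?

Z_qwt = √(Z_0·R_L) = √(50 × 129) = √6450

Z_qwt ≈ 80.3 Ω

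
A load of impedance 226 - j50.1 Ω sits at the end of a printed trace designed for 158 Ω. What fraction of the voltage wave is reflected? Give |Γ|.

|Γ| ≈ 0.218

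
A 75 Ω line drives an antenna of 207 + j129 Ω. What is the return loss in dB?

Γ = (132 + j129)/(282 + j129), |Γ| = 0.595
RL = −20·log₁₀|Γ| = −20·log₁₀(0.595)

RL ≈ 4.51 dB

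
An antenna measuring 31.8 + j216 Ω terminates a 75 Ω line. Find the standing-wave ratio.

VSWR ≈ 22.3

Γ = (Z_L − Z_0)/(Z_L + Z_0) = (-43.2 + j216)/(106.8 + j216)
|Γ| = 220/241 = 0.914
VSWR = (1 + |Γ|)/(1 − |Γ|) = 1.91/0.0858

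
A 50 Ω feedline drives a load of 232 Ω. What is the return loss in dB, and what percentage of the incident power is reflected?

Γ = (232 − 50)/(232 + 50) = 0.645
RL = −20·log₁₀(0.645) = 3.8 dB
P_refl/P_inc = |Γ|² = 0.417

RL ≈ 3.8 dB; 41.7% of incident power reflected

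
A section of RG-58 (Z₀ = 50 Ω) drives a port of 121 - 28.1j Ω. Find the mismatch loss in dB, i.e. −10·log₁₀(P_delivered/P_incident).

mismatch loss ≈ 0.937 dB

Γ = (71 − j28.1)/(171 − j28.1), |Γ| = 0.441
|Γ|² = 0.194, so P_del/P_inc = 1 − |Γ|² = 0.806
ML = −10·log₁₀(1 − |Γ|²)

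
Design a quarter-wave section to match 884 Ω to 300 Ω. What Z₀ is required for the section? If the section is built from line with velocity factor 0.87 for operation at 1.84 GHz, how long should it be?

Z_qwt ≈ 515 Ω; length ≈ 3.55 cm

Z_qwt = √(Z_0·R_L) = √(300 × 884) = √265200
λ = 0.87·c/f = 0.142 m, so l = λ/4 = 0.0355 m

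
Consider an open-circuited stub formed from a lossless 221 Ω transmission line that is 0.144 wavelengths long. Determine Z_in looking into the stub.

βl = 2π × 0.144 = 51.8°
tan(βl) = 1.27
For an open-circuited stub, Z_in = −jZ_0·cot(βl) = −jZ_0/tan(βl)

Z_in ≈ −j174 Ω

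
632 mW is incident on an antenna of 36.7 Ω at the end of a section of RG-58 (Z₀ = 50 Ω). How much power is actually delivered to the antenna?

P_delivered ≈ 617 mW

Γ = (36.7 − 50)/(36.7 + 50) = -0.153
|Γ|² = 0.0235
P_refl = |Γ|²·P_inc = 14.9 mW, P_del = (1 − |Γ|²)·P_inc = 617 mW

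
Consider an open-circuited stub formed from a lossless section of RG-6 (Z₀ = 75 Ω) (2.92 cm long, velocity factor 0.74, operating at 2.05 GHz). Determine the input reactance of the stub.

X_in ≈ 9.3 Ω (inductive)

λ = v/f = 0.74·c / 2.05 GHz = 0.108 m
βl = 2π·l/λ = 2π × 0.27 = 97.1°
tan(βl) = -8.06
For an open-circuited stub, Z_in = −jZ_0·cot(βl) = −jZ_0/tan(βl)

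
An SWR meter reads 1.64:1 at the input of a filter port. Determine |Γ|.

|Γ| ≈ 0.242

|Γ| = (S − 1)/(S + 1) = (1.64 − 1)/(1.64 + 1) = 0.64/2.64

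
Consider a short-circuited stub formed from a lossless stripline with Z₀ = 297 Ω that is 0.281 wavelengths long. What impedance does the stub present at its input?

Z_in ≈ −j1510 Ω

βl = 2π × 0.281 = 101°
tan(βl) = -5.07
For a short-circuited stub, Z_in = jZ_0·tan(βl)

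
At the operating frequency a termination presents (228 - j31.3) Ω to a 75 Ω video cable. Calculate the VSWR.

Γ = (Z_L − Z_0)/(Z_L + Z_0) = (153 − j31.3)/(303 − j31.3)
|Γ| = 156/305 = 0.513
VSWR = (1 + |Γ|)/(1 − |Γ|) = 1.51/0.487

VSWR ≈ 3.1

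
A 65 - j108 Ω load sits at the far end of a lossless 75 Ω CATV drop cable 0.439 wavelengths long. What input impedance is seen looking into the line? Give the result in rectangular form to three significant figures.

Z_in ≈ 254 − j118 Ω

βl = 2π × 0.439 = 158°
tan(βl) = tan(158°) = -0.403
Z_in = Z_0·(Z_L + jZ_0·tanβl)/(Z_0 + jZ_L·tanβl)
     = 75·(65 − j138)/(31.5 − j26.2)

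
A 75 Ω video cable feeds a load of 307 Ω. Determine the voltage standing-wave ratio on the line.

Γ = (307 − 75)/(307 + 75) = 0.607
VSWR = (1 + 0.607)/(1 − 0.607)

VSWR ≈ 4.09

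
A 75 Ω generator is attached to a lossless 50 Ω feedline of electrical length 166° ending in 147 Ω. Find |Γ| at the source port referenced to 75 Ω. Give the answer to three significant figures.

|Γ| ≈ 0.36

tan(βl) = -0.249
Z_in = Z_0·(Z_L + jZ_0·tanβl)/(Z_0 + jZ_L·tanβl) = 102 + j62 Ω
Γ_s = (Z_in − Z_s)/(Z_in + Z_s) = (26.6 + j62)/(177 + j62), |Γ_s| = 0.36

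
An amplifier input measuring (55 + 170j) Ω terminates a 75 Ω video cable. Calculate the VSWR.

Γ = (Z_L − Z_0)/(Z_L + Z_0) = (-20 + j170)/(130 + j170)
|Γ| = 171/214 = 0.8
VSWR = (1 + |Γ|)/(1 − |Γ|) = 1.8/0.2

VSWR ≈ 8.99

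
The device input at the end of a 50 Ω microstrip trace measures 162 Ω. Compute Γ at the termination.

Γ = 0.528

Γ = (Z_L − Z_0)/(Z_L + Z_0) = (162 − 50)/(162 + 50) = 112/212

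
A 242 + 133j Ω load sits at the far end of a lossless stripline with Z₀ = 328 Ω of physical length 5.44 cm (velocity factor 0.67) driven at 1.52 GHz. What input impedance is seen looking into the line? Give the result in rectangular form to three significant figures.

λ = v/f = 0.67·c / 1.52 GHz = 0.132 m
βl = 2π·l/λ = 2π × 0.411 = 148°
tan(βl) = tan(148°) = -0.622
Z_in = Z_0·(Z_L + jZ_0·tanβl)/(Z_0 + jZ_L·tanβl)
     = 328·(242 − j71.2)/(411 − j151)

Z_in ≈ 189 + j12.4 Ω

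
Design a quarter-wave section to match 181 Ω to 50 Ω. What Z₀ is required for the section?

Z_qwt ≈ 95.1 Ω

Z_qwt = √(Z_0·R_L) = √(50 × 181) = √9050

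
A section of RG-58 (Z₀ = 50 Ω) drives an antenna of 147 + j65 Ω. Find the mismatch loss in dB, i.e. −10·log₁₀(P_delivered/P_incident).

mismatch loss ≈ 1.65 dB

Γ = (97 + j65)/(197 + j65), |Γ| = 0.563
|Γ|² = 0.317, so P_del/P_inc = 1 − |Γ|² = 0.683
ML = −10·log₁₀(1 − |Γ|²)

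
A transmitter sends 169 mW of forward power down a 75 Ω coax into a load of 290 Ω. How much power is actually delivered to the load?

P_delivered ≈ 110 mW

Γ = (290 − 75)/(290 + 75) = 0.589
|Γ|² = 0.347
P_refl = |Γ|²·P_inc = 58.6 mW, P_del = (1 − |Γ|²)·P_inc = 110 mW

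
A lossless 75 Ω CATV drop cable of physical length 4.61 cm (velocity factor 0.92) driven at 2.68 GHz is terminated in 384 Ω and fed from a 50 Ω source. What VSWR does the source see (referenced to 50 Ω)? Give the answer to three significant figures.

VSWR ≈ 7.24

λ = v/f = 0.92·c / 2.68 GHz = 0.103 m
βl = 2π·l/λ = 2π × 0.448 = 161°
tan(βl) = -0.341
Z_in = Z_0·(Z_L + jZ_0·tanβl)/(Z_0 + jZ_L·tanβl) = 106 + j159 Ω
Γ_s = (Z_in − Z_s)/(Z_in + Z_s) = (55.7 + j159)/(156 + j159), |Γ_s| = 0.757
VSWR = (1 + |Γ_s|)/(1 − |Γ_s|)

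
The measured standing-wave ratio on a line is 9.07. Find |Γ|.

|Γ| ≈ 0.801

|Γ| = (S − 1)/(S + 1) = (9.07 − 1)/(9.07 + 1) = 8.07/10.1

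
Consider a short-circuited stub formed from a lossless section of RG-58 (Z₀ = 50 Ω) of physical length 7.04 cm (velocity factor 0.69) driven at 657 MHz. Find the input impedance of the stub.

Z_in ≈ +j297 Ω

λ = v/f = 0.69·c / 657 MHz = 0.315 m
βl = 2π·l/λ = 2π × 0.223 = 80.4°
tan(βl) = 5.94
For a short-circuited stub, Z_in = jZ_0·tan(βl)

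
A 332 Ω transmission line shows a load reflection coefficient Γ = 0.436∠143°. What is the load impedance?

Z_L = Z_0·(1 + Γ)/(1 − Γ) = 332·(0.652 + j0.262)/(1.35 − j0.262)

Z_L ≈ 143 + j92.4 Ω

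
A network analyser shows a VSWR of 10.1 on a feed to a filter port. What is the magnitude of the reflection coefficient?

|Γ| ≈ 0.82

|Γ| = (S − 1)/(S + 1) = (10.1 − 1)/(10.1 + 1) = 9.1/11.1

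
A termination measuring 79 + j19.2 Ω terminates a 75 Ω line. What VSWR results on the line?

Γ = (Z_L − Z_0)/(Z_L + Z_0) = (4 + j19.2)/(154 + j19.2)
|Γ| = 19.6/155 = 0.126
VSWR = (1 + |Γ|)/(1 − |Γ|) = 1.13/0.874

VSWR ≈ 1.29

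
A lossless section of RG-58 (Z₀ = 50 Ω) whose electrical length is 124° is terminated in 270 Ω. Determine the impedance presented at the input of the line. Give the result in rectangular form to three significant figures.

tan(βl) = tan(124°) = -1.48
Z_in = Z_0·(Z_L + jZ_0·tanβl)/(Z_0 + jZ_L·tanβl)
     = 50·(270 − j74.1)/(50 − j400)

Z_in ≈ 13.3 + j32.1 Ω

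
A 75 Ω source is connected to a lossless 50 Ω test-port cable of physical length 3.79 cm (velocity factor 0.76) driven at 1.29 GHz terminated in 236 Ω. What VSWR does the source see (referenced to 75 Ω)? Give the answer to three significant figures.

λ = v/f = 0.76·c / 1.29 GHz = 0.177 m
βl = 2π·l/λ = 2π × 0.214 = 77.2°
tan(βl) = 4.4
Z_in = Z_0·(Z_L + jZ_0·tanβl)/(Z_0 + jZ_L·tanβl) = 11.1 − j10.8 Ω
Γ_s = (Z_in − Z_s)/(Z_in + Z_s) = (-63.9 − j10.8)/(86.1 − j10.8), |Γ_s| = 0.747
VSWR = (1 + |Γ_s|)/(1 − |Γ_s|)

VSWR ≈ 6.89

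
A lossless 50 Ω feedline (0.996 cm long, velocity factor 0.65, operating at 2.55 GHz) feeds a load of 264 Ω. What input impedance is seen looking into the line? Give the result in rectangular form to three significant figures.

Z_in ≈ 17.2 − j43.8 Ω

λ = v/f = 0.65·c / 2.55 GHz = 0.0765 m
βl = 2π·l/λ = 2π × 0.13 = 46.9°
tan(βl) = tan(46.9°) = 1.07
Z_in = Z_0·(Z_L + jZ_0·tanβl)/(Z_0 + jZ_L·tanβl)
     = 50·(264 + j53.4)/(50 + j282)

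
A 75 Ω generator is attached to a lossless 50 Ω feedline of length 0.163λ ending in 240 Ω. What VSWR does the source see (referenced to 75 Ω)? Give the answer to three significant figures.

βl = 2π × 0.163 = 58.7°
tan(βl) = 1.64
Z_in = Z_0·(Z_L + jZ_0·tanβl)/(Z_0 + jZ_L·tanβl) = 14 − j28.6 Ω
Γ_s = (Z_in − Z_s)/(Z_in + Z_s) = (-61 − j28.6)/(89 − j28.6), |Γ_s| = 0.72
VSWR = (1 + |Γ_s|)/(1 − |Γ_s|)

VSWR ≈ 6.14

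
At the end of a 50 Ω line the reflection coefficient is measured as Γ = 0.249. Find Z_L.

Z_L = Z_0·(1 + Γ)/(1 − Γ) = 50·(1.25)/(0.751)

Z_L ≈ 83.2 Ω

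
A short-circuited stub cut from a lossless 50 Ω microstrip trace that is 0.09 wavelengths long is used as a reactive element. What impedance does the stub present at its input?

βl = 2π × 0.09 = 32.4°
tan(βl) = 0.635
For a short-circuited stub, Z_in = jZ_0·tan(βl)

Z_in ≈ +j31.7 Ω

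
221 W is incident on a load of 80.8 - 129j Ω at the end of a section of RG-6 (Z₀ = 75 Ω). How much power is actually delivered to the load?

P_delivered ≈ 131 W

|Γ| = |(5.8 − j129)/(155.8 − j129)| = 0.638
|Γ|² = 0.408
P_refl = |Γ|²·P_inc = 90.1 W, P_del = (1 − |Γ|²)·P_inc = 131 W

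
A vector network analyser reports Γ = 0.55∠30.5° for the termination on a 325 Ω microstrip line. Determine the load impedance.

Z_L ≈ 639 + j512 Ω

Z_L = Z_0·(1 + Γ)/(1 − Γ) = 325·(1.47 + j0.279)/(0.526 − j0.279)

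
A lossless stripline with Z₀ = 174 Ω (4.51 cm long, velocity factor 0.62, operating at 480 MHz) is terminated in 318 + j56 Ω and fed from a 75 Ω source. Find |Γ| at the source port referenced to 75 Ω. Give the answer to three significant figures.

λ = v/f = 0.62·c / 480 MHz = 0.388 m
βl = 2π·l/λ = 2π × 0.116 = 41.9°
tan(βl) = 0.897
Z_in = Z_0·(Z_L + jZ_0·tanβl)/(Z_0 + jZ_L·tanβl) = 180 − j116 Ω
Γ_s = (Z_in − Z_s)/(Z_in + Z_s) = (105 − j116)/(255 − j116), |Γ_s| = 0.558

|Γ| ≈ 0.558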